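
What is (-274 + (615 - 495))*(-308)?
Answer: 47432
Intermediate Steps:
(-274 + (615 - 495))*(-308) = (-274 + 120)*(-308) = -154*(-308) = 47432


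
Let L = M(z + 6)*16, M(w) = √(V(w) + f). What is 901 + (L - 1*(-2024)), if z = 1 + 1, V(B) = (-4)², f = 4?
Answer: 2925 + 32*√5 ≈ 2996.6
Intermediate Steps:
V(B) = 16
z = 2
M(w) = 2*√5 (M(w) = √(16 + 4) = √20 = 2*√5)
L = 32*√5 (L = (2*√5)*16 = 32*√5 ≈ 71.554)
901 + (L - 1*(-2024)) = 901 + (32*√5 - 1*(-2024)) = 901 + (32*√5 + 2024) = 901 + (2024 + 32*√5) = 2925 + 32*√5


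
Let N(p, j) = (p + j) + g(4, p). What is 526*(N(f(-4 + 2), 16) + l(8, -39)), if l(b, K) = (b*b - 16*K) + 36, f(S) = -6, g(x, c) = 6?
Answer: 389240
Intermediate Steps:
N(p, j) = 6 + j + p (N(p, j) = (p + j) + 6 = (j + p) + 6 = 6 + j + p)
l(b, K) = 36 + b**2 - 16*K (l(b, K) = (b**2 - 16*K) + 36 = 36 + b**2 - 16*K)
526*(N(f(-4 + 2), 16) + l(8, -39)) = 526*((6 + 16 - 6) + (36 + 8**2 - 16*(-39))) = 526*(16 + (36 + 64 + 624)) = 526*(16 + 724) = 526*740 = 389240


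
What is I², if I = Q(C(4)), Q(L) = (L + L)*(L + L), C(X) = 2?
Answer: 256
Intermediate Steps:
Q(L) = 4*L² (Q(L) = (2*L)*(2*L) = 4*L²)
I = 16 (I = 4*2² = 4*4 = 16)
I² = 16² = 256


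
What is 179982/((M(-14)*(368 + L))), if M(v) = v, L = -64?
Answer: -89991/2128 ≈ -42.289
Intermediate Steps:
179982/((M(-14)*(368 + L))) = 179982/((-14*(368 - 64))) = 179982/((-14*304)) = 179982/(-4256) = 179982*(-1/4256) = -89991/2128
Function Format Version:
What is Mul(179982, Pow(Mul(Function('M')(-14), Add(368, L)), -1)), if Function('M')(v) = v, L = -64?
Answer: Rational(-89991, 2128) ≈ -42.289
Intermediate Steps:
Mul(179982, Pow(Mul(Function('M')(-14), Add(368, L)), -1)) = Mul(179982, Pow(Mul(-14, Add(368, -64)), -1)) = Mul(179982, Pow(Mul(-14, 304), -1)) = Mul(179982, Pow(-4256, -1)) = Mul(179982, Rational(-1, 4256)) = Rational(-89991, 2128)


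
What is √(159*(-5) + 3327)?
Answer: 2*√633 ≈ 50.319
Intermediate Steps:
√(159*(-5) + 3327) = √(-795 + 3327) = √2532 = 2*√633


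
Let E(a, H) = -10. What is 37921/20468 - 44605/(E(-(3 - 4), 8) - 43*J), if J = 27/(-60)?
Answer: -97606479/20468 ≈ -4768.7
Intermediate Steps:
J = -9/20 (J = 27*(-1/60) = -9/20 ≈ -0.45000)
37921/20468 - 44605/(E(-(3 - 4), 8) - 43*J) = 37921/20468 - 44605/(-10 - 43*(-9/20)) = 37921*(1/20468) - 44605/(-10 + 387/20) = 37921/20468 - 44605/187/20 = 37921/20468 - 44605*20/187 = 37921/20468 - 81100/17 = -97606479/20468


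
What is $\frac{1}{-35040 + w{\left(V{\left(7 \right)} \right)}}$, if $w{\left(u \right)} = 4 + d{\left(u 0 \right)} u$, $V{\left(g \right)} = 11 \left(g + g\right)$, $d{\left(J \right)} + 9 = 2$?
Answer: $- \frac{1}{36114} \approx -2.769 \cdot 10^{-5}$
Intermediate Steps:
$d{\left(J \right)} = -7$ ($d{\left(J \right)} = -9 + 2 = -7$)
$V{\left(g \right)} = 22 g$ ($V{\left(g \right)} = 11 \cdot 2 g = 22 g$)
$w{\left(u \right)} = 4 - 7 u$
$\frac{1}{-35040 + w{\left(V{\left(7 \right)} \right)}} = \frac{1}{-35040 + \left(4 - 7 \cdot 22 \cdot 7\right)} = \frac{1}{-35040 + \left(4 - 1078\right)} = \frac{1}{-35040 - 1074} = \frac{1}{-36114} = - \frac{1}{36114}$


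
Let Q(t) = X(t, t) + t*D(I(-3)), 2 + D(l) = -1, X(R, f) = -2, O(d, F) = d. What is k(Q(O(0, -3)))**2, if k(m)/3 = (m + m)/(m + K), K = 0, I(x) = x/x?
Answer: 36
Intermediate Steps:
I(x) = 1
D(l) = -3 (D(l) = -2 - 1 = -3)
Q(t) = -2 - 3*t (Q(t) = -2 + t*(-3) = -2 - 3*t)
k(m) = 6 (k(m) = 3*((m + m)/(m + 0)) = 3*((2*m)/m) = 3*2 = 6)
k(Q(O(0, -3)))**2 = 6**2 = 36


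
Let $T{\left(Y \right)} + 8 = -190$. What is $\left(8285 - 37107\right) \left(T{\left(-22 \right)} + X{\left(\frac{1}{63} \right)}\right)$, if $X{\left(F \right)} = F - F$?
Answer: $5706756$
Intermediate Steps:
$X{\left(F \right)} = 0$
$T{\left(Y \right)} = -198$ ($T{\left(Y \right)} = -8 - 190 = -198$)
$\left(8285 - 37107\right) \left(T{\left(-22 \right)} + X{\left(\frac{1}{63} \right)}\right) = \left(8285 - 37107\right) \left(-198 + 0\right) = \left(-28822\right) \left(-198\right) = 5706756$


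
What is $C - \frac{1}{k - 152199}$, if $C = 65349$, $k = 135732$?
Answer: $\frac{1076101984}{16467} \approx 65349.0$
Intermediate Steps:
$C - \frac{1}{k - 152199} = 65349 - \frac{1}{135732 - 152199} = 65349 - \frac{1}{-16467} = 65349 - - \frac{1}{16467} = 65349 + \frac{1}{16467} = \frac{1076101984}{16467}$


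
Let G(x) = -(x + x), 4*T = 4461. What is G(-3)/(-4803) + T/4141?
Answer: 7108933/26518964 ≈ 0.26807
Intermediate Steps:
T = 4461/4 (T = (¼)*4461 = 4461/4 ≈ 1115.3)
G(x) = -2*x
G(-3)/(-4803) + T/4141 = -2*(-3)/(-4803) + (4461/4)/4141 = 6*(-1/4803) + (4461/4)*(1/4141) = -2/1601 + 4461/16564 = 7108933/26518964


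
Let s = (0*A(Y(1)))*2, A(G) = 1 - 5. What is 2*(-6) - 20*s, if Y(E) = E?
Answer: -12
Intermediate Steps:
A(G) = -4
s = 0 (s = (0*(-4))*2 = 0*2 = 0)
2*(-6) - 20*s = 2*(-6) - 20*0 = -12 + 0 = -12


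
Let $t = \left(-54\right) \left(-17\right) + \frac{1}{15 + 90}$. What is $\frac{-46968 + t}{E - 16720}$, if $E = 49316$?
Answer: $- \frac{4835249}{3422580} \approx -1.4128$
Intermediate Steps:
$t = \frac{96391}{105}$ ($t = 918 + \frac{1}{105} = \frac{96391}{105} \approx 918.01$)
$\frac{-46968 + t}{E - 16720} = \frac{-46968 + \frac{96391}{105}}{49316 - 16720} = - \frac{4835249}{105 \cdot 32596} = \left(- \frac{4835249}{105}\right) \frac{1}{32596} = - \frac{4835249}{3422580}$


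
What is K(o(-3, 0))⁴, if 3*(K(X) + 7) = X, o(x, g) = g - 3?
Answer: 4096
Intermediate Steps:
o(x, g) = -3 + g
K(X) = -7 + X/3
K(o(-3, 0))⁴ = (-7 + (-3 + 0)/3)⁴ = (-7 + (⅓)*(-3))⁴ = (-7 - 1)⁴ = (-8)⁴ = 4096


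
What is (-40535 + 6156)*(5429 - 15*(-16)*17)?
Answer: -326909911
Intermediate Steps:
(-40535 + 6156)*(5429 - 15*(-16)*17) = -34379*(5429 + 240*17) = -34379*(5429 + 4080) = -34379*9509 = -326909911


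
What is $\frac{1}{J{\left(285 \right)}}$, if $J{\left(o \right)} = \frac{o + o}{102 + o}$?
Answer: $\frac{129}{190} \approx 0.67895$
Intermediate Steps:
$J{\left(o \right)} = \frac{2 o}{102 + o}$
$\frac{1}{J{\left(285 \right)}} = \frac{1}{2 \cdot 285 \frac{1}{102 + 285}} = \frac{1}{2 \cdot 285 \cdot \frac{1}{387}} = \frac{1}{\frac{190}{129}} = \frac{129}{190}$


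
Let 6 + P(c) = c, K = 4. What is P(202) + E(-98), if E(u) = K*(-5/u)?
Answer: 9614/49 ≈ 196.20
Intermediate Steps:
P(c) = -6 + c
E(u) = -20/u (E(u) = 4*(-5/u) = -20/u)
P(202) + E(-98) = (-6 + 202) - 20/(-98) = 196 - 20*(-1/98) = 196 + 10/49 = 9614/49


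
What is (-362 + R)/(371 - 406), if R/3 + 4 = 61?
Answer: 191/35 ≈ 5.4571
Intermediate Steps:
R = 171 (R = -12 + 3*61 = -12 + 183 = 171)
(-362 + R)/(371 - 406) = (-362 + 171)/(371 - 406) = -191/(-35) = -191*(-1/35) = 191/35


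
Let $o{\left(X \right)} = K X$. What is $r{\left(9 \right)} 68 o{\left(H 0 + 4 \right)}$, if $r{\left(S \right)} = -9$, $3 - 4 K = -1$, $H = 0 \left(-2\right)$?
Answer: $-2448$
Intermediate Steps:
$H = 0$
$K = 1$ ($K = \frac{3}{4} - - \frac{1}{4} = \frac{3}{4} + \frac{1}{4} = 1$)
$o{\left(X \right)} = X$ ($o{\left(X \right)} = 1 X = X$)
$r{\left(9 \right)} 68 o{\left(H 0 + 4 \right)} = \left(-9\right) 68 \left(0 \cdot 0 + 4\right) = - 612 \left(0 + 4\right) = \left(-612\right) 4 = -2448$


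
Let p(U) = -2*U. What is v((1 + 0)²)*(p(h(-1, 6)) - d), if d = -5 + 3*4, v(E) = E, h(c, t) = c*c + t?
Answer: -21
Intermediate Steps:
h(c, t) = t + c² (h(c, t) = c² + t = t + c²)
d = 7 (d = -5 + 12 = 7)
v((1 + 0)²)*(p(h(-1, 6)) - d) = (1 + 0)²*(-2*(6 + (-1)²) - 1*7) = 1²*(-2*(6 + 1) - 7) = 1*(-2*7 - 7) = 1*(-14 - 7) = 1*(-21) = -21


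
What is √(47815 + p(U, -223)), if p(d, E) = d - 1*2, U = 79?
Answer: 2*√11973 ≈ 218.84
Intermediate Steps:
p(d, E) = -2 + d (p(d, E) = d - 2 = -2 + d)
√(47815 + p(U, -223)) = √(47815 + (-2 + 79)) = √(47815 + 77) = √47892 = 2*√11973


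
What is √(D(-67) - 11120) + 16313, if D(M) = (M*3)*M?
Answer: 16313 + √2347 ≈ 16361.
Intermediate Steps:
D(M) = 3*M² (D(M) = (3*M)*M = 3*M²)
√(D(-67) - 11120) + 16313 = √(3*(-67)² - 11120) + 16313 = √(3*4489 - 11120) + 16313 = √(13467 - 11120) + 16313 = √2347 + 16313 = 16313 + √2347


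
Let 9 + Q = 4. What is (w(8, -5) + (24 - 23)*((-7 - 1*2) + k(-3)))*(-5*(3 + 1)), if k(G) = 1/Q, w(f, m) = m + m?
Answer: 384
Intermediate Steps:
Q = -5 (Q = -9 + 4 = -5)
w(f, m) = 2*m
k(G) = -⅕ (k(G) = 1/(-5) = -⅕)
(w(8, -5) + (24 - 23)*((-7 - 1*2) + k(-3)))*(-5*(3 + 1)) = (2*(-5) + (24 - 23)*((-7 - 1*2) - ⅕))*(-5*(3 + 1)) = (-10 + 1*((-7 - 2) - ⅕))*(-5*4) = (-10 + 1*(-9 - ⅕))*(-20) = (-10 + 1*(-46/5))*(-20) = (-10 - 46/5)*(-20) = -96/5*(-20) = 384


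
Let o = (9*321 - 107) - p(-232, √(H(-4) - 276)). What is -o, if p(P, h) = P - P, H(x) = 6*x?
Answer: -2782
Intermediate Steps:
p(P, h) = 0
o = 2782 (o = (9*321 - 107) - 1*0 = (2889 - 107) + 0 = 2782 + 0 = 2782)
-o = -1*2782 = -2782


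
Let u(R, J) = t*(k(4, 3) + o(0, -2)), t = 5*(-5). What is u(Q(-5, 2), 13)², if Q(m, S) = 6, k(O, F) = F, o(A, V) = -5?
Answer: 2500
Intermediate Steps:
t = -25
u(R, J) = 50 (u(R, J) = -25*(3 - 5) = -25*(-2) = 50)
u(Q(-5, 2), 13)² = 50² = 2500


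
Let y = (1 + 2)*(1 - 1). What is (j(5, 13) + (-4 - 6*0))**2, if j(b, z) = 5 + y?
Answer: 1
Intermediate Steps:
y = 0 (y = 3*0 = 0)
j(b, z) = 5 (j(b, z) = 5 + 0 = 5)
(j(5, 13) + (-4 - 6*0))**2 = (5 + (-4 - 6*0))**2 = (5 + (-4 + 0))**2 = (5 - 4)**2 = 1**2 = 1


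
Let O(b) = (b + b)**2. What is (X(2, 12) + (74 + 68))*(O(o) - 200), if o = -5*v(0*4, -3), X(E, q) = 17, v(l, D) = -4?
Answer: 222600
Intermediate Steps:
o = 20 (o = -5*(-4) = 20)
O(b) = 4*b**2 (O(b) = (2*b)**2 = 4*b**2)
(X(2, 12) + (74 + 68))*(O(o) - 200) = (17 + (74 + 68))*(4*20**2 - 200) = (17 + 142)*(4*400 - 200) = 159*(1600 - 200) = 159*1400 = 222600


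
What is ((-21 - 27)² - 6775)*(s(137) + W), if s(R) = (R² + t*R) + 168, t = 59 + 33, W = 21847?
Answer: -238697748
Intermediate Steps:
t = 92
s(R) = 168 + R² + 92*R (s(R) = (R² + 92*R) + 168 = 168 + R² + 92*R)
((-21 - 27)² - 6775)*(s(137) + W) = ((-21 - 27)² - 6775)*((168 + 137² + 92*137) + 21847) = ((-48)² - 6775)*((168 + 18769 + 12604) + 21847) = (2304 - 6775)*(31541 + 21847) = -4471*53388 = -238697748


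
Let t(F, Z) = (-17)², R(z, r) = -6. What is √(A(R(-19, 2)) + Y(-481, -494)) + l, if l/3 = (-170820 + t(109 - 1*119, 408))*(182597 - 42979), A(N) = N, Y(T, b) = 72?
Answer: -71427591474 + √66 ≈ -7.1428e+10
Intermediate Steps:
t(F, Z) = 289
l = -71427591474 (l = 3*((-170820 + 289)*(182597 - 42979)) = 3*(-170531*139618) = 3*(-23809197158) = -71427591474)
√(A(R(-19, 2)) + Y(-481, -494)) + l = √(-6 + 72) - 71427591474 = √66 - 71427591474 = -71427591474 + √66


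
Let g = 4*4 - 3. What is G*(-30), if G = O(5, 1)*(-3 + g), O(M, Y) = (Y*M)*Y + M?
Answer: -3000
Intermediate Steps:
O(M, Y) = M + M*Y² (O(M, Y) = (M*Y)*Y + M = M*Y² + M = M + M*Y²)
g = 13 (g = 16 - 3 = 13)
G = 100 (G = (5*(1 + 1²))*(-3 + 13) = (5*(1 + 1))*10 = (5*2)*10 = 10*10 = 100)
G*(-30) = 100*(-30) = -3000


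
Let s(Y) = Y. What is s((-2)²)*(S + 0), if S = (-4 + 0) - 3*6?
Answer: -88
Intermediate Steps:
S = -22 (S = -4 - 18 = -22)
s((-2)²)*(S + 0) = (-2)²*(-22 + 0) = 4*(-22) = -88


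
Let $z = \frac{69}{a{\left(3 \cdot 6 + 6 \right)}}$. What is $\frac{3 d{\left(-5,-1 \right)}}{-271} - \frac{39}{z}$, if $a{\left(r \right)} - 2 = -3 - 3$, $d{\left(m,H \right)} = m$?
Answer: $\frac{14437}{6233} \approx 2.3162$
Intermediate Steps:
$a{\left(r \right)} = -4$ ($a{\left(r \right)} = 2 - 6 = -4$)
$z = - \frac{69}{4}$ ($z = \frac{69}{-4} = 69 \left(- \frac{1}{4}\right) = - \frac{69}{4} \approx -17.25$)
$\frac{3 d{\left(-5,-1 \right)}}{-271} - \frac{39}{z} = \frac{3 \left(-5\right)}{-271} - \frac{39}{- \frac{69}{4}} = \left(-15\right) \left(- \frac{1}{271}\right) - - \frac{52}{23} = \frac{15}{271} + \frac{52}{23} = \frac{14437}{6233}$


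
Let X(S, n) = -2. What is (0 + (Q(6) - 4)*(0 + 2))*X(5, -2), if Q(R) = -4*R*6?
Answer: 592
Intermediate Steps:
Q(R) = -24*R
(0 + (Q(6) - 4)*(0 + 2))*X(5, -2) = (0 + (-24*6 - 4)*(0 + 2))*(-2) = (0 + (-144 - 4)*2)*(-2) = (0 - 148*2)*(-2) = (0 - 296)*(-2) = -296*(-2) = 592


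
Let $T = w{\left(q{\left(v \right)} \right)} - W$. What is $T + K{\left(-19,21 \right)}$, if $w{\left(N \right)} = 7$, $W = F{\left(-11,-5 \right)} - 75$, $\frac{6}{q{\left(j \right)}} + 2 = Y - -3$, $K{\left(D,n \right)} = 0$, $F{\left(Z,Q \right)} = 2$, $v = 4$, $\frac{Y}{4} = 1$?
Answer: $80$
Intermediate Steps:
$Y = 4$ ($Y = 4 \cdot 1 = 4$)
$q{\left(j \right)} = \frac{6}{5}$ ($q{\left(j \right)} = \frac{6}{-2 + \left(4 - -3\right)} = \frac{6}{-2 + \left(4 + 3\right)} = \frac{6}{-2 + 7} = \frac{6}{5}$)
$W = -73$ ($W = 2 - 75 = -73$)
$T = 80$ ($T = 7 - -73 = 7 + 73 = 80$)
$T + K{\left(-19,21 \right)} = 80 + 0 = 80$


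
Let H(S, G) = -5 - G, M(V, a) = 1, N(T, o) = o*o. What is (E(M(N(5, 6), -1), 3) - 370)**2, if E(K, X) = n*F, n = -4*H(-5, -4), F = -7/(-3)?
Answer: 1170724/9 ≈ 1.3008e+5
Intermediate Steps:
N(T, o) = o**2
F = 7/3 (F = -7*(-1/3) = 7/3 ≈ 2.3333)
n = 4 (n = -4*(-5 - 1*(-4)) = -4*(-5 + 4) = -4*(-1) = 4)
E(K, X) = 28/3 (E(K, X) = 4*(7/3) = 28/3)
(E(M(N(5, 6), -1), 3) - 370)**2 = (28/3 - 370)**2 = (-1082/3)**2 = 1170724/9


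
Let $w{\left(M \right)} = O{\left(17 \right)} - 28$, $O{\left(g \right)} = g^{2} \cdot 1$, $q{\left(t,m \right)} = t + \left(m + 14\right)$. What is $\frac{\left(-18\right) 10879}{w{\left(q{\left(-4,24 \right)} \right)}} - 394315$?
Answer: $- \frac{11456893}{29} \approx -3.9507 \cdot 10^{5}$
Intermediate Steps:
$q{\left(t,m \right)} = 14 + m + t$ ($q{\left(t,m \right)} = t + \left(14 + m\right) = 14 + m + t$)
$O{\left(g \right)} = g^{2}$
$w{\left(M \right)} = 261$ ($w{\left(M \right)} = 17^{2} - 28 = 289 - 28 = 261$)
$\frac{\left(-18\right) 10879}{w{\left(q{\left(-4,24 \right)} \right)}} - 394315 = \frac{\left(-18\right) 10879}{261} - 394315 = \left(-195822\right) \frac{1}{261} - 394315 = - \frac{21758}{29} - 394315 = - \frac{11456893}{29}$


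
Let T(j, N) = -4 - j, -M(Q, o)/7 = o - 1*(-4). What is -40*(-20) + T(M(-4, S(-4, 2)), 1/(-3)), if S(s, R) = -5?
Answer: 789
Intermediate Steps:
M(Q, o) = -28 - 7*o (M(Q, o) = -7*(o - 1*(-4)) = -7*(o + 4) = -7*(4 + o) = -28 - 7*o)
-40*(-20) + T(M(-4, S(-4, 2)), 1/(-3)) = -40*(-20) + (-4 - (-28 - 7*(-5))) = 800 + (-4 - (-28 + 35)) = 800 + (-4 - 1*7) = 800 + (-4 - 7) = 800 - 11 = 789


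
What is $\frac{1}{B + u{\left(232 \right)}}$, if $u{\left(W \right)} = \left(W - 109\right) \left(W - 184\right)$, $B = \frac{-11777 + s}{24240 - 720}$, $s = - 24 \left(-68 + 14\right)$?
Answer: $\frac{23520}{138851599} \approx 0.00016939$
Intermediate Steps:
$s = 1296$ ($s = \left(-24\right) \left(-54\right) = 1296$)
$B = - \frac{10481}{23520}$ ($B = \frac{-11777 + 1296}{24240 - 720} = - \frac{10481}{23520} \approx -0.44562$)
$u{\left(W \right)} = \left(-184 + W\right) \left(-109 + W\right)$ ($u{\left(W \right)} = \left(-109 + W\right) \left(-184 + W\right) = \left(-184 + W\right) \left(-109 + W\right)$)
$\frac{1}{B + u{\left(232 \right)}} = \frac{1}{- \frac{10481}{23520} + \left(20056 + 232^{2} - 67976\right)} = \frac{1}{- \frac{10481}{23520} + \left(20056 + 53824 - 67976\right)} = \frac{1}{- \frac{10481}{23520} + 5904} = \frac{1}{\frac{138851599}{23520}} = \frac{23520}{138851599}$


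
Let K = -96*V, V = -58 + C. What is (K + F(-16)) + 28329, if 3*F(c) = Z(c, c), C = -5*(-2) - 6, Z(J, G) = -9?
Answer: 33510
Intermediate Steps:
C = 4 (C = 10 - 6 = 4)
V = -54 (V = -58 + 4 = -54)
K = 5184 (K = -96*(-54) = 5184)
F(c) = -3 (F(c) = (⅓)*(-9) = -3)
(K + F(-16)) + 28329 = (5184 - 3) + 28329 = 5181 + 28329 = 33510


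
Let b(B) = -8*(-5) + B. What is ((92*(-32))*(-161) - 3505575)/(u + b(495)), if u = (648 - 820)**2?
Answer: -3031591/30119 ≈ -100.65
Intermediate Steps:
b(B) = 40 + B
u = 29584 (u = (-172)**2 = 29584)
((92*(-32))*(-161) - 3505575)/(u + b(495)) = ((92*(-32))*(-161) - 3505575)/(29584 + (40 + 495)) = (-2944*(-161) - 3505575)/(29584 + 535) = (473984 - 3505575)/30119 = -3031591*1/30119 = -3031591/30119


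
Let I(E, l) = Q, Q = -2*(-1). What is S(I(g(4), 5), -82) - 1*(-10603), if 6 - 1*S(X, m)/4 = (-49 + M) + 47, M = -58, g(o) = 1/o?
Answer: 10867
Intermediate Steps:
Q = 2
I(E, l) = 2
S(X, m) = 264 (S(X, m) = 24 - 4*((-49 - 58) + 47) = 24 - 4*(-107 + 47) = 24 - 4*(-60) = 24 + 240 = 264)
S(I(g(4), 5), -82) - 1*(-10603) = 264 - 1*(-10603) = 264 + 10603 = 10867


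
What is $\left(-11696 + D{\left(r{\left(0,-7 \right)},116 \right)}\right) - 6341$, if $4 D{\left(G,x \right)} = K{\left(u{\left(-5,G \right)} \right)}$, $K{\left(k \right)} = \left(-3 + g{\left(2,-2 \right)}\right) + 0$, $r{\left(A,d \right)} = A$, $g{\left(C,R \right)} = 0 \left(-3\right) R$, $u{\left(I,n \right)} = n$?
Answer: $- \frac{72151}{4} \approx -18038.0$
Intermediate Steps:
$g{\left(C,R \right)} = 0$ ($g{\left(C,R \right)} = 0 R = 0$)
$K{\left(k \right)} = -3$ ($K{\left(k \right)} = \left(-3 + 0\right) + 0 = -3 + 0 = -3$)
$D{\left(G,x \right)} = - \frac{3}{4}$ ($D{\left(G,x \right)} = \frac{1}{4} \left(-3\right) = - \frac{3}{4}$)
$\left(-11696 + D{\left(r{\left(0,-7 \right)},116 \right)}\right) - 6341 = \left(-11696 - \frac{3}{4}\right) - 6341 = - \frac{46787}{4} - 6341 = - \frac{72151}{4}$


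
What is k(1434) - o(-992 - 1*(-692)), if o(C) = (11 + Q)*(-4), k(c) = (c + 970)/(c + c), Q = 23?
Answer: 98113/717 ≈ 136.84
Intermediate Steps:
k(c) = (970 + c)/(2*c) (k(c) = (970 + c)/((2*c)) = (970 + c)*(1/(2*c)) = (970 + c)/(2*c))
o(C) = -136 (o(C) = (11 + 23)*(-4) = 34*(-4) = -136)
k(1434) - o(-992 - 1*(-692)) = (½)*(970 + 1434)/1434 - 1*(-136) = (½)*(1/1434)*2404 + 136 = 601/717 + 136 = 98113/717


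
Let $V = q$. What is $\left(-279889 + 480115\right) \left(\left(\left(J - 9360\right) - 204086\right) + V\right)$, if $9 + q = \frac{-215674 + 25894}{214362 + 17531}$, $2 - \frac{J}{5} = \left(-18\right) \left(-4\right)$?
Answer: $- \frac{9927219625417770}{231893} \approx -4.2809 \cdot 10^{10}$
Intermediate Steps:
$J = -350$ ($J = 10 - 5 \left(\left(-18\right) \left(-4\right)\right) = 10 - 360 = -350$)
$q = - \frac{2276817}{231893}$ ($q = -9 + \frac{-215674 + 25894}{214362 + 17531} = -9 - \frac{189780}{231893} = - \frac{2276817}{231893} \approx -9.8184$)
$V = - \frac{2276817}{231893} \approx -9.8184$
$\left(-279889 + 480115\right) \left(\left(\left(J - 9360\right) - 204086\right) + V\right) = \left(-279889 + 480115\right) \left(\left(\left(-350 - 9360\right) - 204086\right) - \frac{2276817}{231893}\right) = 200226 \left(\left(\left(-350 - 9360\right) - 204086\right) - \frac{2276817}{231893}\right) = 200226 \left(\left(-9710 - 204086\right) - \frac{2276817}{231893}\right) = 200226 \left(-213796 - \frac{2276817}{231893}\right) = 200226 \left(- \frac{49580072645}{231893}\right) = - \frac{9927219625417770}{231893}$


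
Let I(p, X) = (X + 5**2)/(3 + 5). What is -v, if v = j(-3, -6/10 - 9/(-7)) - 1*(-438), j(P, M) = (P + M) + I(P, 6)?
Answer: -123077/280 ≈ -439.56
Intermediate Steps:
I(p, X) = 25/8 + X/8 (I(p, X) = (X + 25)/8 = (25 + X)*(1/8) = 25/8 + X/8)
j(P, M) = 31/8 + M + P (j(P, M) = (P + M) + (25/8 + (1/8)*6) = (M + P) + (25/8 + 3/4) = (M + P) + 31/8 = 31/8 + M + P)
v = 123077/280 (v = (31/8 + (-6/10 - 9/(-7)) - 3) - 1*(-438) = (31/8 + (-6*1/10 - 9*(-1/7)) - 3) + 438 = (31/8 + (-3/5 + 9/7) - 3) + 438 = (31/8 + 24/35 - 3) + 438 = 437/280 + 438 = 123077/280 ≈ 439.56)
-v = -1*123077/280 = -123077/280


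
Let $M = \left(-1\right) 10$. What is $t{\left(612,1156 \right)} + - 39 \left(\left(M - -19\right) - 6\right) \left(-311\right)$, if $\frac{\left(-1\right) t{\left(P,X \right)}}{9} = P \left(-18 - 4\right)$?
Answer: $157563$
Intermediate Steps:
$M = -10$
$t{\left(P,X \right)} = 198 P$ ($t{\left(P,X \right)} = - 9 P \left(-18 - 4\right) = - 9 P \left(-22\right) = - 9 \left(- 22 P\right) = 198 P$)
$t{\left(612,1156 \right)} + - 39 \left(\left(M - -19\right) - 6\right) \left(-311\right) = 198 \cdot 612 + - 39 \left(\left(-10 - -19\right) - 6\right) \left(-311\right) = 121176 + - 39 \left(\left(-10 + 19\right) - 6\right) \left(-311\right) = 121176 + - 39 \left(9 - 6\right) \left(-311\right) = 121176 + \left(-39\right) 3 \left(-311\right) = 121176 - -36387 = 121176 + 36387 = 157563$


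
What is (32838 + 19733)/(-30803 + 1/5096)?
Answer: -267901816/156972087 ≈ -1.7067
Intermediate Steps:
(32838 + 19733)/(-30803 + 1/5096) = 52571/(-30803 + 1/5096) = 52571/(-156972087/5096) = 52571*(-5096/156972087) = -267901816/156972087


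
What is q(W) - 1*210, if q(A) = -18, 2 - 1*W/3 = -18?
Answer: -228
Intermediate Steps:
W = 60 (W = 6 - 3*(-18) = 6 + 54 = 60)
q(W) - 1*210 = -18 - 1*210 = -18 - 210 = -228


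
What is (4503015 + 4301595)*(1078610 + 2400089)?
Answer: 30628588002390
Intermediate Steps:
(4503015 + 4301595)*(1078610 + 2400089) = 8804610*3478699 = 30628588002390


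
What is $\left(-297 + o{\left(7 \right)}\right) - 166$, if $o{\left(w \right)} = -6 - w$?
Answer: $-476$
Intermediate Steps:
$\left(-297 + o{\left(7 \right)}\right) - 166 = \left(-297 - 13\right) - 166 = -310 - 166 = -476$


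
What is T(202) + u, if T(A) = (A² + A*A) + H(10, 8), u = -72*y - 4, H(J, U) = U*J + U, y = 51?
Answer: 78020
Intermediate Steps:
H(J, U) = U + J*U (H(J, U) = J*U + U = U + J*U)
u = -3676 (u = -72*51 - 4 = -3672 - 4 = -3676)
T(A) = 88 + 2*A² (T(A) = (A² + A*A) + 8*(1 + 10) = (A² + A²) + 8*11 = 2*A² + 88 = 88 + 2*A²)
T(202) + u = (88 + 2*202²) - 3676 = (88 + 2*40804) - 3676 = (88 + 81608) - 3676 = 81696 - 3676 = 78020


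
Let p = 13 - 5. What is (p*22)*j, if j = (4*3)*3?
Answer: 6336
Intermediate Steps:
j = 36 (j = 12*3 = 36)
p = 8
(p*22)*j = (8*22)*36 = 176*36 = 6336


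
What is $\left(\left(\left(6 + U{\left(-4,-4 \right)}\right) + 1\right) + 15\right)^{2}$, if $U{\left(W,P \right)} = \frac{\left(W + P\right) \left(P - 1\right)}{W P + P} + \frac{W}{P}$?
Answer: $\frac{6241}{9} \approx 693.44$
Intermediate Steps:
$U{\left(W,P \right)} = \frac{W}{P} + \frac{\left(-1 + P\right) \left(P + W\right)}{P + P W}$ ($U{\left(W,P \right)} = \frac{\left(P + W\right) \left(-1 + P\right)}{P W + P} + \frac{W}{P} = \frac{\left(-1 + P\right) \left(P + W\right)}{P + P W} + \frac{W}{P} = \frac{W}{P} + \frac{\left(-1 + P\right) \left(P + W\right)}{P + P W}$)
$\left(\left(\left(6 + U{\left(-4,-4 \right)}\right) + 1\right) + 15\right)^{2} = \left(\left(\left(6 + \frac{\left(-4\right)^{2} + \left(-4\right)^{2} - -4 - -16}{\left(-4\right) \left(1 - 4\right)}\right) + 1\right) + 15\right)^{2} = \left(\left(\left(6 - \frac{16 + 16 + 4 + 16}{4 \left(-3\right)}\right) + 1\right) + 15\right)^{2} = \left(\left(\left(6 - \left(- \frac{1}{12}\right) 52\right) + 1\right) + 15\right)^{2} = \left(\left(\left(6 + \frac{13}{3}\right) + 1\right) + 15\right)^{2} = \left(\left(\frac{31}{3} + 1\right) + 15\right)^{2} = \left(\frac{34}{3} + 15\right)^{2} = \left(\frac{79}{3}\right)^{2} = \frac{6241}{9}$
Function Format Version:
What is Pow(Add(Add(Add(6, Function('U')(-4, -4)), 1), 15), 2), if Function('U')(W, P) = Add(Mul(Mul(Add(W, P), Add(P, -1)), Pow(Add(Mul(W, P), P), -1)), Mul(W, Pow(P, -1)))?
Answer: Rational(6241, 9) ≈ 693.44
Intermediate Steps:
Function('U')(W, P) = Add(Mul(W, Pow(P, -1)), Mul(Pow(Add(P, Mul(P, W)), -1), Add(-1, P), Add(P, W))) (Function('U')(W, P) = Add(Mul(Mul(Add(P, W), Add(-1, P)), Pow(Add(Mul(P, W), P), -1)), Mul(W, Pow(P, -1))) = Add(Mul(Mul(Add(-1, P), Add(P, W)), Pow(Add(P, Mul(P, W)), -1)), Mul(W, Pow(P, -1))) = Add(Mul(Pow(Add(P, Mul(P, W)), -1), Add(-1, P), Add(P, W)), Mul(W, Pow(P, -1))) = Add(Mul(W, Pow(P, -1)), Mul(Pow(Add(P, Mul(P, W)), -1), Add(-1, P), Add(P, W))))
Pow(Add(Add(Add(6, Function('U')(-4, -4)), 1), 15), 2) = Pow(Add(Add(Add(6, Mul(Pow(-4, -1), Pow(Add(1, -4), -1), Add(Pow(-4, 2), Pow(-4, 2), Mul(-1, -4), Mul(-4, -4)))), 1), 15), 2) = Pow(Add(Add(Add(6, Mul(Rational(-1, 4), Pow(-3, -1), Add(16, 16, 4, 16))), 1), 15), 2) = Pow(Add(Add(Add(6, Mul(Rational(-1, 4), Rational(-1, 3), 52)), 1), 15), 2) = Pow(Add(Add(Add(6, Rational(13, 3)), 1), 15), 2) = Pow(Add(Add(Rational(31, 3), 1), 15), 2) = Pow(Add(Rational(34, 3), 15), 2) = Pow(Rational(79, 3), 2) = Rational(6241, 9)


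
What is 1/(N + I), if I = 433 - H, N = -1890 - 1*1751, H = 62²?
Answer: -1/7052 ≈ -0.00014180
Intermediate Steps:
H = 3844
N = -3641 (N = -1890 - 1751 = -3641)
I = -3411 (I = 433 - 1*3844 = 433 - 3844 = -3411)
1/(N + I) = 1/(-3641 - 3411) = 1/(-7052) = -1/7052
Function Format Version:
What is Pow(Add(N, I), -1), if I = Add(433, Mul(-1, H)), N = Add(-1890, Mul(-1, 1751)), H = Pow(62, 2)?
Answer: Rational(-1, 7052) ≈ -0.00014180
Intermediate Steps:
H = 3844
N = -3641 (N = Add(-1890, -1751) = -3641)
I = -3411 (I = Add(433, Mul(-1, 3844)) = Add(433, -3844) = -3411)
Pow(Add(N, I), -1) = Pow(Add(-3641, -3411), -1) = Pow(-7052, -1) = Rational(-1, 7052)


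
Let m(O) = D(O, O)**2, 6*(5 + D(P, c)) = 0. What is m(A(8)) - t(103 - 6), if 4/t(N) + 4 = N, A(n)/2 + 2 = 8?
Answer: 2321/93 ≈ 24.957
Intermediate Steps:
D(P, c) = -5 (D(P, c) = -5 + (1/6)*0 = -5 + 0 = -5)
A(n) = 12 (A(n) = -4 + 2*8 = -4 + 16 = 12)
t(N) = 4/(-4 + N)
m(O) = 25 (m(O) = (-5)**2 = 25)
m(A(8)) - t(103 - 6) = 25 - 4/(-4 + (103 - 6)) = 25 - 4/(-4 + 97) = 25 - 4/93 = 2321/93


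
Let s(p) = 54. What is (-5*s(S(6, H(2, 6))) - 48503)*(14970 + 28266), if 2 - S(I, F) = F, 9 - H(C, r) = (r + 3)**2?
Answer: -2108749428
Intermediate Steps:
H(C, r) = 9 - (3 + r)**2 (H(C, r) = 9 - (r + 3)**2 = 9 - (3 + r)**2)
S(I, F) = 2 - F
(-5*s(S(6, H(2, 6))) - 48503)*(14970 + 28266) = (-5*54 - 48503)*(14970 + 28266) = (-270 - 48503)*43236 = -48773*43236 = -2108749428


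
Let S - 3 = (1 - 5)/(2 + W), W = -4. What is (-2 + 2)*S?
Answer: 0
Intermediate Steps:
S = 5 (S = 3 + (1 - 5)/(2 - 4) = 3 - 4/(-2) = 3 - 4*(-1/2) = 3 + 2 = 5)
(-2 + 2)*S = (-2 + 2)*5 = 0*5 = 0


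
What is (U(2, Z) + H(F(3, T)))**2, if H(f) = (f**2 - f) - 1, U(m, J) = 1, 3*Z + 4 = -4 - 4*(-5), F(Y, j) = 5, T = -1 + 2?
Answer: 400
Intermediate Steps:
T = 1
Z = 4 (Z = -4/3 + (-4 - 4*(-5))/3 = -4/3 + (-4 + 20)/3 = -4/3 + (1/3)*16 = -4/3 + 16/3 = 4)
H(f) = -1 + f**2 - f
(U(2, Z) + H(F(3, T)))**2 = (1 + (-1 + 5**2 - 1*5))**2 = (1 + (-1 + 25 - 5))**2 = (1 + 19)**2 = 20**2 = 400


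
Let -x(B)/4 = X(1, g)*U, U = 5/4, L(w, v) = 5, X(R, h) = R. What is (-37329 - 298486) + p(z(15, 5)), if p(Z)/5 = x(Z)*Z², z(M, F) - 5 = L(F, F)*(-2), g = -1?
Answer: -336440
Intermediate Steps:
z(M, F) = -5 (z(M, F) = 5 + 5*(-2) = 5 - 10 = -5)
U = 5/4 (U = 5*(¼) = 5/4 ≈ 1.2500)
x(B) = -5 (x(B) = -4*5/4 = -5)
p(Z) = -25*Z² (p(Z) = 5*(-5*Z²) = -25*Z²)
(-37329 - 298486) + p(z(15, 5)) = (-37329 - 298486) - 25*(-5)² = -335815 - 25*25 = -335815 - 625 = -336440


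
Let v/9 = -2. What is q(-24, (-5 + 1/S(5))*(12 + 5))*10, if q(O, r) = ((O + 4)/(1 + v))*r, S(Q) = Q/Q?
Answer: -800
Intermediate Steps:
S(Q) = 1
v = -18 (v = 9*(-2) = -18)
q(O, r) = r*(-4/17 - O/17) (q(O, r) = ((O + 4)/(1 - 18))*r = ((4 + O)/(-17))*r = ((4 + O)*(-1/17))*r = (-4/17 - O/17)*r = r*(-4/17 - O/17))
q(-24, (-5 + 1/S(5))*(12 + 5))*10 = -(-5 + 1/1)*(12 + 5)*(4 - 24)/17*10 = -1/17*(-5 + 1)*17*(-20)*10 = -1/17*(-4*17)*(-20)*10 = -1/17*(-68)*(-20)*10 = -80*10 = -800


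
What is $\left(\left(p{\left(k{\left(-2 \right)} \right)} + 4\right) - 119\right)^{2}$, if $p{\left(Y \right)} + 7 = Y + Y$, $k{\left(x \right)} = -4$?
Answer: $16900$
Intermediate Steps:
$p{\left(Y \right)} = -7 + 2 Y$ ($p{\left(Y \right)} = -7 + \left(Y + Y\right) = -7 + 2 Y$)
$\left(\left(p{\left(k{\left(-2 \right)} \right)} + 4\right) - 119\right)^{2} = \left(\left(\left(-7 + 2 \left(-4\right)\right) + 4\right) - 119\right)^{2} = \left(\left(\left(-7 - 8\right) + 4\right) - 119\right)^{2} = \left(\left(-15 + 4\right) - 119\right)^{2} = \left(-11 - 119\right)^{2} = \left(-130\right)^{2} = 16900$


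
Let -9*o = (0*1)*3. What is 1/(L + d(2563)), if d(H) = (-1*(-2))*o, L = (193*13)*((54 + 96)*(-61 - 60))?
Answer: -1/45538350 ≈ -2.1960e-8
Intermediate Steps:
o = 0 (o = -0*1*3/9 = -0*3 = -⅑*0 = 0)
L = -45538350 (L = 2509*(150*(-121)) = 2509*(-18150) = -45538350)
d(H) = 0 (d(H) = -1*(-2)*0 = 2*0 = 0)
1/(L + d(2563)) = 1/(-45538350 + 0) = 1/(-45538350) = -1/45538350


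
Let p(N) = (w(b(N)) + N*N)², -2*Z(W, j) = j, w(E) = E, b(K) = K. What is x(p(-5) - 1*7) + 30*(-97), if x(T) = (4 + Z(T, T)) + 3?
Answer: -6199/2 ≈ -3099.5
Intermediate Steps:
Z(W, j) = -j/2
p(N) = (N + N²)² (p(N) = (N + N*N)² = (N + N²)²)
x(T) = 7 - T/2 (x(T) = (4 - T/2) + 3 = 7 - T/2)
x(p(-5) - 1*7) + 30*(-97) = (7 - ((-5)²*(1 - 5)² - 1*7)/2) + 30*(-97) = (7 - (25*(-4)² - 7)/2) - 2910 = (7 - (25*16 - 7)/2) - 2910 = (7 - (400 - 7)/2) - 2910 = (7 - ½*393) - 2910 = (7 - 393/2) - 2910 = -379/2 - 2910 = -6199/2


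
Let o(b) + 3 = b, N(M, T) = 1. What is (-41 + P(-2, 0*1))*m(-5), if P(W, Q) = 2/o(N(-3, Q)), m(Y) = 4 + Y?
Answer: 42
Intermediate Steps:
o(b) = -3 + b
P(W, Q) = -1 (P(W, Q) = 2/(-3 + 1) = 2/(-2) = 2*(-½) = -1)
(-41 + P(-2, 0*1))*m(-5) = (-41 - 1)*(4 - 5) = -42*(-1) = 42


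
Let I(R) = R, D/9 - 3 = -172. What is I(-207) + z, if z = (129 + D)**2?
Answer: 1937457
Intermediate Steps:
D = -1521 (D = 27 + 9*(-172) = 27 - 1548 = -1521)
z = 1937664 (z = (129 - 1521)**2 = (-1392)**2 = 1937664)
I(-207) + z = -207 + 1937664 = 1937457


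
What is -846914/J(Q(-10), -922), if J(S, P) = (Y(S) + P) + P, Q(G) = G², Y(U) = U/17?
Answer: 7198769/15624 ≈ 460.75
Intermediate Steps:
Y(U) = U/17 (Y(U) = U*(1/17) = U/17)
J(S, P) = 2*P + S/17 (J(S, P) = (S/17 + P) + P = (P + S/17) + P = 2*P + S/17)
-846914/J(Q(-10), -922) = -846914/(2*(-922) + (1/17)*(-10)²) = -846914/(-1844 + (1/17)*100) = -846914/(-1844 + 100/17) = -846914/(-31248/17) = -846914*(-17/31248) = 7198769/15624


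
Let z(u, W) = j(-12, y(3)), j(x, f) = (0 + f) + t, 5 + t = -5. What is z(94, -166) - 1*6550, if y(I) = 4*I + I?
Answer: -6545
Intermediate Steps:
t = -10 (t = -5 - 5 = -10)
y(I) = 5*I
j(x, f) = -10 + f (j(x, f) = (0 + f) - 10 = f - 10 = -10 + f)
z(u, W) = 5 (z(u, W) = -10 + 5*3 = -10 + 15 = 5)
z(94, -166) - 1*6550 = 5 - 1*6550 = 5 - 6550 = -6545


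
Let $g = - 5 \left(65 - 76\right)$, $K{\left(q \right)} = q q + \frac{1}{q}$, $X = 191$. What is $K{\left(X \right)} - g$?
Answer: $\frac{6957367}{191} \approx 36426.0$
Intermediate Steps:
$K{\left(q \right)} = \frac{1}{q} + q^{2}$ ($K{\left(q \right)} = q^{2} + \frac{1}{q} = \frac{1}{q} + q^{2}$)
$g = 55$ ($g = \left(-5\right) \left(-11\right) = 55$)
$K{\left(X \right)} - g = \frac{1 + 191^{3}}{191} - 55 = \frac{1 + 6967871}{191} - 55 = \frac{1}{191} \cdot 6967872 - 55 = \frac{6967872}{191} - 55 = \frac{6957367}{191}$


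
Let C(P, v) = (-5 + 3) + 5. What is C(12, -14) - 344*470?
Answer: -161677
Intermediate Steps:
C(P, v) = 3 (C(P, v) = -2 + 5 = 3)
C(12, -14) - 344*470 = 3 - 344*470 = 3 - 161680 = -161677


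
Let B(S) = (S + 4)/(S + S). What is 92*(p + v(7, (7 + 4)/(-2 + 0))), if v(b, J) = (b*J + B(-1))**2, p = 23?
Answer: 149316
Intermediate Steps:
B(S) = (4 + S)/(2*S) (B(S) = (4 + S)/((2*S)) = (4 + S)*(1/(2*S)) = (4 + S)/(2*S))
v(b, J) = (-3/2 + J*b)**2 (v(b, J) = (b*J + (1/2)*(4 - 1)/(-1))**2 = (J*b + (1/2)*(-1)*3)**2 = (J*b - 3/2)**2 = (-3/2 + J*b)**2)
92*(p + v(7, (7 + 4)/(-2 + 0))) = 92*(23 + (-3 + 2*((7 + 4)/(-2 + 0))*7)**2/4) = 92*(23 + (-3 + 2*(11/(-2))*7)**2/4) = 92*(23 + (-3 + 2*(11*(-1/2))*7)**2/4) = 92*(23 + (-3 + 2*(-11/2)*7)**2/4) = 92*(23 + (-3 - 77)**2/4) = 92*(23 + (1/4)*(-80)**2) = 92*(23 + (1/4)*6400) = 92*(23 + 1600) = 92*1623 = 149316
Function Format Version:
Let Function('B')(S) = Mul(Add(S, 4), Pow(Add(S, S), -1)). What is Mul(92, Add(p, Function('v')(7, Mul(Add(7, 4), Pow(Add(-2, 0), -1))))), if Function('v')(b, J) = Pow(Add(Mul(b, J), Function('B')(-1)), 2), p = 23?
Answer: 149316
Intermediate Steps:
Function('B')(S) = Mul(Rational(1, 2), Pow(S, -1), Add(4, S)) (Function('B')(S) = Mul(Add(4, S), Pow(Mul(2, S), -1)) = Mul(Add(4, S), Mul(Rational(1, 2), Pow(S, -1))) = Mul(Rational(1, 2), Pow(S, -1), Add(4, S)))
Function('v')(b, J) = Pow(Add(Rational(-3, 2), Mul(J, b)), 2) (Function('v')(b, J) = Pow(Add(Mul(b, J), Mul(Rational(1, 2), Pow(-1, -1), Add(4, -1))), 2) = Pow(Add(Mul(J, b), Mul(Rational(1, 2), -1, 3)), 2) = Pow(Add(Mul(J, b), Rational(-3, 2)), 2) = Pow(Add(Rational(-3, 2), Mul(J, b)), 2))
Mul(92, Add(p, Function('v')(7, Mul(Add(7, 4), Pow(Add(-2, 0), -1))))) = Mul(92, Add(23, Mul(Rational(1, 4), Pow(Add(-3, Mul(2, Mul(Add(7, 4), Pow(Add(-2, 0), -1)), 7)), 2)))) = Mul(92, Add(23, Mul(Rational(1, 4), Pow(Add(-3, Mul(2, Mul(11, Pow(-2, -1)), 7)), 2)))) = Mul(92, Add(23, Mul(Rational(1, 4), Pow(Add(-3, Mul(2, Mul(11, Rational(-1, 2)), 7)), 2)))) = Mul(92, Add(23, Mul(Rational(1, 4), Pow(Add(-3, Mul(2, Rational(-11, 2), 7)), 2)))) = Mul(92, Add(23, Mul(Rational(1, 4), Pow(Add(-3, -77), 2)))) = Mul(92, Add(23, Mul(Rational(1, 4), Pow(-80, 2)))) = Mul(92, Add(23, Mul(Rational(1, 4), 6400))) = Mul(92, Add(23, 1600)) = Mul(92, 1623) = 149316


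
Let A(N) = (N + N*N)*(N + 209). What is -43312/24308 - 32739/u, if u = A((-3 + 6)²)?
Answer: -137133421/39743580 ≈ -3.4505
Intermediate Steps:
A(N) = (209 + N)*(N + N²) (A(N) = (N + N²)*(209 + N) = (209 + N)*(N + N²))
u = 19620 (u = (-3 + 6)²*(209 + ((-3 + 6)²)² + 210*(-3 + 6)²) = 3²*(209 + (3²)² + 210*3²) = 9*(209 + 9² + 210*9) = 9*(209 + 81 + 1890) = 9*2180 = 19620)
-43312/24308 - 32739/u = -43312/24308 - 32739/19620 = -43312*1/24308 - 32739*1/19620 = -10828/6077 - 10913/6540 = -137133421/39743580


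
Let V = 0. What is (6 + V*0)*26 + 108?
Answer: 264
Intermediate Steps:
(6 + V*0)*26 + 108 = (6 + 0*0)*26 + 108 = (6 + 0)*26 + 108 = 6*26 + 108 = 156 + 108 = 264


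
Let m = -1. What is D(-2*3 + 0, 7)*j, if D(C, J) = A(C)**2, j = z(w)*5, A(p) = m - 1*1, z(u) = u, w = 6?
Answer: 120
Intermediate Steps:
A(p) = -2 (A(p) = -1 - 1*1 = -1 - 1 = -2)
j = 30 (j = 6*5 = 30)
D(C, J) = 4 (D(C, J) = (-2)**2 = 4)
D(-2*3 + 0, 7)*j = 4*30 = 120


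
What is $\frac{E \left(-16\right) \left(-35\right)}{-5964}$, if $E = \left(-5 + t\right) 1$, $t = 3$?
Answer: $\frac{40}{213} \approx 0.18779$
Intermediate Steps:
$E = -2$ ($E = \left(-5 + 3\right) 1 = \left(-2\right) 1 = -2$)
$\frac{E \left(-16\right) \left(-35\right)}{-5964} = \frac{\left(-2\right) \left(-16\right) \left(-35\right)}{-5964} = 32 \left(-35\right) \left(- \frac{1}{5964}\right) = \left(-1120\right) \left(- \frac{1}{5964}\right) = \frac{40}{213}$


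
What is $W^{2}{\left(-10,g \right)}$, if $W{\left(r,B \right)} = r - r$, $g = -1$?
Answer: $0$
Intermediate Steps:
$W{\left(r,B \right)} = 0$
$W^{2}{\left(-10,g \right)} = 0^{2} = 0$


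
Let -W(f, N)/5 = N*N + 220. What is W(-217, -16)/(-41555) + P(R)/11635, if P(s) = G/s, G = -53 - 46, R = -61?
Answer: 338656649/5898607585 ≈ 0.057413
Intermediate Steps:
G = -99
W(f, N) = -1100 - 5*N² (W(f, N) = -5*(N*N + 220) = -5*(N² + 220) = -5*(220 + N²) = -1100 - 5*N²)
P(s) = -99/s
W(-217, -16)/(-41555) + P(R)/11635 = (-1100 - 5*(-16)²)/(-41555) - 99/(-61)/11635 = (-1100 - 5*256)*(-1/41555) - 99*(-1/61)*(1/11635) = (-1100 - 1280)*(-1/41555) + (99/61)*(1/11635) = -2380*(-1/41555) + 99/709735 = 476/8311 + 99/709735 = 338656649/5898607585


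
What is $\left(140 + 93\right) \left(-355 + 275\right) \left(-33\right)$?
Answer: $615120$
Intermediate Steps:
$\left(140 + 93\right) \left(-355 + 275\right) \left(-33\right) = 233 \left(-80\right) \left(-33\right) = \left(-18640\right) \left(-33\right) = 615120$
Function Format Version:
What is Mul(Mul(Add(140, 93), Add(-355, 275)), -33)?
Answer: 615120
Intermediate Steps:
Mul(Mul(Add(140, 93), Add(-355, 275)), -33) = Mul(Mul(233, -80), -33) = Mul(-18640, -33) = 615120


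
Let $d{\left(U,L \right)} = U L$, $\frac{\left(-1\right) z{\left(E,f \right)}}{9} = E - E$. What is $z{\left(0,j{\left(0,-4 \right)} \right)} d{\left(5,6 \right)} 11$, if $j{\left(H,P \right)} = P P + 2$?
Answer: $0$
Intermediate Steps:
$j{\left(H,P \right)} = 2 + P^{2}$ ($j{\left(H,P \right)} = P^{2} + 2 = 2 + P^{2}$)
$z{\left(E,f \right)} = 0$ ($z{\left(E,f \right)} = - 9 \left(E - E\right) = \left(-9\right) 0 = 0$)
$d{\left(U,L \right)} = L U$
$z{\left(0,j{\left(0,-4 \right)} \right)} d{\left(5,6 \right)} 11 = 0 \cdot 6 \cdot 5 \cdot 11 = 0 \cdot 30 \cdot 11 = 0 \cdot 11 = 0$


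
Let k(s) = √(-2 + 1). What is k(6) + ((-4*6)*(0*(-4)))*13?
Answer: I ≈ 1.0*I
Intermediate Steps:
k(s) = I (k(s) = √(-1) = I)
k(6) + ((-4*6)*(0*(-4)))*13 = I + ((-4*6)*(0*(-4)))*13 = I - 24*0*13 = I + 0*13 = I + 0 = I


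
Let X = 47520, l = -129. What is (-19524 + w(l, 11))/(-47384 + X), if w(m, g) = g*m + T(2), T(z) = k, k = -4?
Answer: -20947/136 ≈ -154.02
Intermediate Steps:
T(z) = -4
w(m, g) = -4 + g*m (w(m, g) = g*m - 4 = -4 + g*m)
(-19524 + w(l, 11))/(-47384 + X) = (-19524 + (-4 + 11*(-129)))/(-47384 + 47520) = (-19524 + (-4 - 1419))/136 = (-19524 - 1423)*(1/136) = -20947*1/136 = -20947/136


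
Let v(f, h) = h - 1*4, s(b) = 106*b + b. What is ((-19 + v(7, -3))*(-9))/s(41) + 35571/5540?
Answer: 157346337/24303980 ≈ 6.4741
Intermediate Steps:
s(b) = 107*b
v(f, h) = -4 + h (v(f, h) = h - 4 = -4 + h)
((-19 + v(7, -3))*(-9))/s(41) + 35571/5540 = ((-19 + (-4 - 3))*(-9))/((107*41)) + 35571/5540 = ((-19 - 7)*(-9))/4387 + 35571*(1/5540) = -26*(-9)*(1/4387) + 35571/5540 = 234*(1/4387) + 35571/5540 = 234/4387 + 35571/5540 = 157346337/24303980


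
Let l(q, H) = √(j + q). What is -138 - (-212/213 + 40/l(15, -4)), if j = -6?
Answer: -10674/71 ≈ -150.34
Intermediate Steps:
l(q, H) = √(-6 + q)
-138 - (-212/213 + 40/l(15, -4)) = -138 - (-212/213 + 40/(√(-6 + 15))) = -138 - (-212*1/213 + 40/(√9)) = -138 - (-212/213 + 40/3) = -138 - 1*876/71 = -138 - 876/71 = -10674/71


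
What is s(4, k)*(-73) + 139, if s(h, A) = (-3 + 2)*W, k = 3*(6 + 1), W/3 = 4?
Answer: 1015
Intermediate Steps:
W = 12 (W = 3*4 = 12)
k = 21 (k = 3*7 = 21)
s(h, A) = -12 (s(h, A) = (-3 + 2)*12 = -1*12 = -12)
s(4, k)*(-73) + 139 = -12*(-73) + 139 = 876 + 139 = 1015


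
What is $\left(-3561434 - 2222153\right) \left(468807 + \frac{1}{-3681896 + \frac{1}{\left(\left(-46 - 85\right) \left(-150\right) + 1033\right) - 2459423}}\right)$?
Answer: $- \frac{24346042696469085353097689}{8979187051041} \approx -2.7114 \cdot 10^{12}$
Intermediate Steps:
$\left(-3561434 - 2222153\right) \left(468807 + \frac{1}{-3681896 + \frac{1}{\left(\left(-46 - 85\right) \left(-150\right) + 1033\right) - 2459423}}\right) = - 5783587 \left(468807 + \frac{1}{-3681896 + \frac{1}{\left(\left(-46 - 85\right) \left(-150\right) + 1033\right) - 2459423}}\right) = - 5783587 \left(468807 + \frac{1}{-3681896 + \frac{1}{\left(\left(-131\right) \left(-150\right) + 1033\right) - 2459423}}\right) = - 5783587 \left(468807 + \frac{1}{-3681896 + \frac{1}{\left(19650 + 1033\right) - 2459423}}\right) = - 5783587 \left(468807 + \frac{1}{-3681896 + \frac{1}{20683 - 2459423}}\right) = - 5783587 \left(468807 + \frac{1}{-3681896 + \frac{1}{-2438740}}\right) = - 5783587 \left(468807 + \frac{1}{-3681896 - \frac{1}{2438740}}\right) = - 5783587 \left(468807 + \frac{1}{- \frac{8979187051041}{2438740}}\right) = - 5783587 \left(468807 - \frac{2438740}{8979187051041}\right) = \left(-5783587\right) \frac{4209505743834939347}{8979187051041} = - \frac{24346042696469085353097689}{8979187051041}$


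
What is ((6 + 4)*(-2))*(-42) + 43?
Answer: 883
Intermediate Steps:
((6 + 4)*(-2))*(-42) + 43 = (10*(-2))*(-42) + 43 = -20*(-42) + 43 = 840 + 43 = 883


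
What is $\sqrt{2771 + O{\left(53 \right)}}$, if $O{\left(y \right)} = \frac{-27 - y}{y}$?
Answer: $\frac{\sqrt{7779499}}{53} \approx 52.626$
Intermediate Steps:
$O{\left(y \right)} = \frac{-27 - y}{y}$
$\sqrt{2771 + O{\left(53 \right)}} = \sqrt{2771 + \frac{-27 - 53}{53}} = \sqrt{2771 + \frac{1}{53} \left(-80\right)} = \sqrt{2771 - \frac{80}{53}} = \sqrt{\frac{146783}{53}} = \frac{\sqrt{7779499}}{53}$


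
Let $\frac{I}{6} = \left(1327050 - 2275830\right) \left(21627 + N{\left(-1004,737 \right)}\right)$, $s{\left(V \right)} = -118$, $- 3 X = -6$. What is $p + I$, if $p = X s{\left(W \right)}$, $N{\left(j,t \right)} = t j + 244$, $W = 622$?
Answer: $4087782576124$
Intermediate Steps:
$X = 2$ ($X = \left(- \frac{1}{3}\right) \left(-6\right) = 2$)
$N{\left(j,t \right)} = 244 + j t$ ($N{\left(j,t \right)} = j t + 244 = 244 + j t$)
$p = -236$ ($p = 2 \left(-118\right) = -236$)
$I = 4087782576360$ ($I = 6 \left(1327050 - 2275830\right) \left(21627 + \left(244 - 739948\right)\right) = 6 \left(1327050 - 2275830\right) \left(21627 - 739704\right) = 6 \left(\left(-948780\right) \left(-718077\right)\right) = 6 \cdot 681297096060 = 4087782576360$)
$p + I = -236 + 4087782576360 = 4087782576124$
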